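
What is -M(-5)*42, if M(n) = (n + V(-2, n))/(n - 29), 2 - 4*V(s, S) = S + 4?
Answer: -21/4 ≈ -5.2500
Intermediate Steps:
V(s, S) = -1/2 - S/4 (V(s, S) = 1/2 - (S + 4)/4 = 1/2 - (4 + S)/4 = 1/2 + (-1 - S/4) = -1/2 - S/4)
M(n) = (-1/2 + 3*n/4)/(-29 + n) (M(n) = (n + (-1/2 - n/4))/(n - 29) = (-1/2 + 3*n/4)/(-29 + n))
-M(-5)*42 = -(-2 + 3*(-5))/(4*(-29 - 5))*42 = -(1/4)*(-2 - 15)/(-34)*42 = -(1/4)*(-1/34)*(-17)*42 = -42/8 = -1*21/4 = -21/4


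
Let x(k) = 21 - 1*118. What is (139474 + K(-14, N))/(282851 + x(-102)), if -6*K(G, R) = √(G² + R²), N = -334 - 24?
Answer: 69737/141377 - √32090/848262 ≈ 0.49306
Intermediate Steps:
N = -358
K(G, R) = -√(G² + R²)/6
x(k) = -97 (x(k) = 21 - 118 = -97)
(139474 + K(-14, N))/(282851 + x(-102)) = (139474 - √((-14)² + (-358)²)/6)/(282851 - 97) = (139474 - √(196 + 128164)/6)/282754 = (139474 - √32090/3)*(1/282754) = 69737/141377 - √32090/848262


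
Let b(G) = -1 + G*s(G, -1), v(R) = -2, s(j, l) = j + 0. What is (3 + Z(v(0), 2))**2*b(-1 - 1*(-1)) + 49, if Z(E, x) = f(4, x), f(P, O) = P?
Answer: 0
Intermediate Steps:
s(j, l) = j
b(G) = -1 + G**2 (b(G) = -1 + G*G = -1 + G**2)
Z(E, x) = 4
(3 + Z(v(0), 2))**2*b(-1 - 1*(-1)) + 49 = (3 + 4)**2*(-1 + (-1 - 1*(-1))**2) + 49 = 7**2*(-1 + (-1 + 1)**2) + 49 = 49*(-1 + 0**2) + 49 = 49*(-1 + 0) + 49 = 49*(-1) + 49 = -49 + 49 = 0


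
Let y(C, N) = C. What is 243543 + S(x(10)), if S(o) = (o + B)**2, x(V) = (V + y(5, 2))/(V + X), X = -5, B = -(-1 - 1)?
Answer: 243568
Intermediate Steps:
B = 2 (B = -1*(-2) = 2)
x(V) = (5 + V)/(-5 + V) (x(V) = (V + 5)/(V - 5) = (5 + V)/(-5 + V))
S(o) = (2 + o)**2 (S(o) = (o + 2)**2 = (2 + o)**2)
243543 + S(x(10)) = 243543 + (2 + (5 + 10)/(-5 + 10))**2 = 243543 + (2 + 15/5)**2 = 243543 + (2 + (1/5)*15)**2 = 243543 + (2 + 3)**2 = 243543 + 5**2 = 243543 + 25 = 243568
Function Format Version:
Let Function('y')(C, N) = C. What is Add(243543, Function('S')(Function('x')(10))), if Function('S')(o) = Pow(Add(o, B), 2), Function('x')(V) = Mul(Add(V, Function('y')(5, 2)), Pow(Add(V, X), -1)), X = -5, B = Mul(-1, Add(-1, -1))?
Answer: 243568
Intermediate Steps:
B = 2 (B = Mul(-1, -2) = 2)
Function('x')(V) = Mul(Pow(Add(-5, V), -1), Add(5, V)) (Function('x')(V) = Mul(Add(V, 5), Pow(Add(V, -5), -1)) = Mul(Add(5, V), Pow(Add(-5, V), -1)) = Mul(Pow(Add(-5, V), -1), Add(5, V)))
Function('S')(o) = Pow(Add(2, o), 2) (Function('S')(o) = Pow(Add(o, 2), 2) = Pow(Add(2, o), 2))
Add(243543, Function('S')(Function('x')(10))) = Add(243543, Pow(Add(2, Mul(Pow(Add(-5, 10), -1), Add(5, 10))), 2)) = Add(243543, Pow(Add(2, Mul(Pow(5, -1), 15)), 2)) = Add(243543, Pow(Add(2, Mul(Rational(1, 5), 15)), 2)) = Add(243543, Pow(Add(2, 3), 2)) = Add(243543, Pow(5, 2)) = Add(243543, 25) = 243568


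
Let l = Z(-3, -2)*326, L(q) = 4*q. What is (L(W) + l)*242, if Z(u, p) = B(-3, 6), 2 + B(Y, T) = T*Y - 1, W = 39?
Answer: -1618980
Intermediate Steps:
B(Y, T) = -3 + T*Y (B(Y, T) = -2 + (T*Y - 1) = -2 + (-1 + T*Y) = -3 + T*Y)
Z(u, p) = -21 (Z(u, p) = -3 + 6*(-3) = -3 - 18 = -21)
l = -6846 (l = -21*326 = -6846)
(L(W) + l)*242 = (4*39 - 6846)*242 = (156 - 6846)*242 = -6690*242 = -1618980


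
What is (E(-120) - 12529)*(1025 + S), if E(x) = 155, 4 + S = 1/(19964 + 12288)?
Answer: -203733535791/16126 ≈ -1.2634e+7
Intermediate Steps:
S = -129007/32252 (S = -4 + 1/(19964 + 12288) = -4 + 1/32252 = -129007/32252 ≈ -4.0000)
(E(-120) - 12529)*(1025 + S) = (155 - 12529)*(1025 - 129007/32252) = -12374*32929293/32252 = -203733535791/16126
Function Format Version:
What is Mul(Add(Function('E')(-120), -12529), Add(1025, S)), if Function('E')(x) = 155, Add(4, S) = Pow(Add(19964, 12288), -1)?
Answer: Rational(-203733535791, 16126) ≈ -1.2634e+7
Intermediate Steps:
S = Rational(-129007, 32252) (S = Add(-4, Pow(Add(19964, 12288), -1)) = Add(-4, Pow(32252, -1)) = Add(-4, Rational(1, 32252)) = Rational(-129007, 32252) ≈ -4.0000)
Mul(Add(Function('E')(-120), -12529), Add(1025, S)) = Mul(Add(155, -12529), Add(1025, Rational(-129007, 32252))) = Mul(-12374, Rational(32929293, 32252)) = Rational(-203733535791, 16126)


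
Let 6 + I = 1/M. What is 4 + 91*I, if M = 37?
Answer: -19963/37 ≈ -539.54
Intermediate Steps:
I = -221/37 (I = -6 + 1/37 = -221/37 ≈ -5.9730)
4 + 91*I = 4 + 91*(-221/37) = 4 - 20111/37 = -19963/37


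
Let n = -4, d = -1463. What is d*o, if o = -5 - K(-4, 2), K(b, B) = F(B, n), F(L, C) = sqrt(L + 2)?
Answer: 10241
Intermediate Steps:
F(L, C) = sqrt(2 + L)
K(b, B) = sqrt(2 + B)
o = -7 (o = -5 - sqrt(2 + 2) = -5 - sqrt(4) = -5 - 1*2 = -5 - 2 = -7)
d*o = -1463*(-7) = 10241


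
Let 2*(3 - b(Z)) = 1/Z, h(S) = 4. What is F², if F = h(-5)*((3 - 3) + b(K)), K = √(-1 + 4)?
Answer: 436/3 - 16*√3 ≈ 117.62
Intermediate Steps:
K = √3 ≈ 1.7320
b(Z) = 3 - 1/(2*Z)
F = 12 - 2*√3/3 (F = 4*((3 - 3) + (3 - √3/3/2)) = 4*(0 + (3 - √3/6)) = 4*(3 - √3/6) = 12 - 2*√3/3 ≈ 10.845)
F² = (12 - 2*√3/3)²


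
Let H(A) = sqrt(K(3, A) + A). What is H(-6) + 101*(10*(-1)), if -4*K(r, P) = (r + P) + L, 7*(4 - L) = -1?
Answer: -1010 + 2*I*sqrt(77)/7 ≈ -1010.0 + 2.5071*I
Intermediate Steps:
L = 29/7 (L = 4 - 1/7*(-1) = 4 + 1/7 = 29/7 ≈ 4.1429)
K(r, P) = -29/28 - P/4 - r/4 (K(r, P) = -((r + P) + 29/7)/4 = -((P + r) + 29/7)/4 = -(29/7 + P + r)/4 = -29/28 - P/4 - r/4)
H(A) = sqrt(-25/14 + 3*A/4) (H(A) = sqrt((-29/28 - A/4 - 1/4*3) + A) = sqrt((-29/28 - A/4 - 3/4) + A) = sqrt((-25/14 - A/4) + A) = sqrt(-25/14 + 3*A/4))
H(-6) + 101*(10*(-1)) = sqrt(-350 + 147*(-6))/14 + 101*(10*(-1)) = sqrt(-350 - 882)/14 + 101*(-10) = sqrt(-1232)/14 - 1010 = (4*I*sqrt(77))/14 - 1010 = 2*I*sqrt(77)/7 - 1010 = -1010 + 2*I*sqrt(77)/7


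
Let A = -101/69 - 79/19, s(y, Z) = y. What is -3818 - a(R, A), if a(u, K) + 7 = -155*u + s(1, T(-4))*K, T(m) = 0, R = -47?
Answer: -14539486/1311 ≈ -11090.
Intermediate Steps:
A = -7370/1311 (A = -101*1/69 - 79*1/19 = -101/69 - 79/19 = -7370/1311 ≈ -5.6217)
a(u, K) = -7 + K - 155*u (a(u, K) = -7 + (-155*u + 1*K) = -7 + (-155*u + K) = -7 + (K - 155*u) = -7 + K - 155*u)
-3818 - a(R, A) = -3818 - (-7 - 7370/1311 - 155*(-47)) = -3818 - (-7 - 7370/1311 + 7285) = -3818 - 1*9534088/1311 = -3818 - 9534088/1311 = -14539486/1311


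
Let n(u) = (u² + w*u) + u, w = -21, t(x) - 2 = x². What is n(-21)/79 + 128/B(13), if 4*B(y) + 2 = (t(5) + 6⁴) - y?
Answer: 291659/25833 ≈ 11.290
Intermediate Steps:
t(x) = 2 + x²
n(u) = u² - 20*u (n(u) = (u² - 21*u) + u = u² - 20*u)
B(y) = 1321/4 - y/4 (B(y) = -½ + (((2 + 5²) + 6⁴) - y)/4 = -½ + (((2 + 25) + 1296) - y)/4 = -½ + ((27 + 1296) - y)/4 = -½ + (1323 - y)/4 = -½ + (1323/4 - y/4) = 1321/4 - y/4)
n(-21)/79 + 128/B(13) = -21*(-20 - 21)/79 + 128/(1321/4 - ¼*13) = -21*(-41)*(1/79) + 128/(1321/4 - 13/4) = 861*(1/79) + 128/327 = 861/79 + 128*(1/327) = 861/79 + 128/327 = 291659/25833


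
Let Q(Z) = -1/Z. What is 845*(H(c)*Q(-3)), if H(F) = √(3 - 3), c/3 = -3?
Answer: 0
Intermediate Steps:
c = -9 (c = 3*(-3) = -9)
H(F) = 0 (H(F) = √0 = 0)
845*(H(c)*Q(-3)) = 845*(0*(-1/(-3))) = 845*(0*(-1*(-⅓))) = 845*(0*(⅓)) = 845*0 = 0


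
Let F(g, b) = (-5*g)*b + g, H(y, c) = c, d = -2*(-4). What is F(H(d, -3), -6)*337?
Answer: -31341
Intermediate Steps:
d = 8
F(g, b) = g - 5*b*g (F(g, b) = -5*b*g + g = g - 5*b*g)
F(H(d, -3), -6)*337 = -3*(1 - 5*(-6))*337 = -3*(1 + 30)*337 = -3*31*337 = -93*337 = -31341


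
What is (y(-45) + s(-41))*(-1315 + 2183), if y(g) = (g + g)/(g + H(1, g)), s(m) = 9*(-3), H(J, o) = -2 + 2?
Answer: -21700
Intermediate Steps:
H(J, o) = 0
s(m) = -27
y(g) = 2 (y(g) = (g + g)/(g + 0) = (2*g)/g = 2)
(y(-45) + s(-41))*(-1315 + 2183) = (2 - 27)*(-1315 + 2183) = -25*868 = -21700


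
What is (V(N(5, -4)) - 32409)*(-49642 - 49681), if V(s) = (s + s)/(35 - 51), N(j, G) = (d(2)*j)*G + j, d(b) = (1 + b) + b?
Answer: 25742237171/8 ≈ 3.2178e+9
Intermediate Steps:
d(b) = 1 + 2*b
N(j, G) = j + 5*G*j (N(j, G) = ((1 + 2*2)*j)*G + j = ((1 + 4)*j)*G + j = (5*j)*G + j = 5*G*j + j = j + 5*G*j)
V(s) = -s/8 (V(s) = (2*s)/(-16) = (2*s)*(-1/16) = -s/8)
(V(N(5, -4)) - 32409)*(-49642 - 49681) = (-5*(1 + 5*(-4))/8 - 32409)*(-49642 - 49681) = (-5*(1 - 20)/8 - 32409)*(-99323) = (-5*(-19)/8 - 32409)*(-99323) = (-⅛*(-95) - 32409)*(-99323) = (95/8 - 32409)*(-99323) = -259177/8*(-99323) = 25742237171/8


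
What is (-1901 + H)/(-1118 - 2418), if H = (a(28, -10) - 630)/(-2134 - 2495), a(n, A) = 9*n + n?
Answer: 8799379/16368144 ≈ 0.53759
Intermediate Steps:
a(n, A) = 10*n
H = 350/4629 (H = (10*28 - 630)/(-2134 - 2495) = (280 - 630)/(-4629) = -350*(-1/4629) = 350/4629 ≈ 0.075610)
(-1901 + H)/(-1118 - 2418) = (-1901 + 350/4629)/(-1118 - 2418) = -8799379/4629/(-3536) = -8799379/4629*(-1/3536) = 8799379/16368144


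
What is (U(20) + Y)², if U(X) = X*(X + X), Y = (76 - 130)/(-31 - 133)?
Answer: 4306903129/6724 ≈ 6.4053e+5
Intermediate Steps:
Y = 27/82 (Y = -54/(-164) = -54*(-1/164) = 27/82 ≈ 0.32927)
U(X) = 2*X² (U(X) = X*(2*X) = 2*X²)
(U(20) + Y)² = (2*20² + 27/82)² = (2*400 + 27/82)² = (800 + 27/82)² = (65627/82)² = 4306903129/6724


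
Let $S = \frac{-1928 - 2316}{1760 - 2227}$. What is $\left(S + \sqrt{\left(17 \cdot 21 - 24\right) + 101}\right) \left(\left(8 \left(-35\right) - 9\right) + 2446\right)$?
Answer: $\frac{9154308}{467} + 2157 \sqrt{434} \approx 64538.0$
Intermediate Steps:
$S = \frac{4244}{467}$ ($S = - \frac{4244}{-467} = \left(-4244\right) \left(- \frac{1}{467}\right) = \frac{4244}{467} \approx 9.0878$)
$\left(S + \sqrt{\left(17 \cdot 21 - 24\right) + 101}\right) \left(\left(8 \left(-35\right) - 9\right) + 2446\right) = \left(\frac{4244}{467} + \sqrt{\left(17 \cdot 21 - 24\right) + 101}\right) \left(\left(8 \left(-35\right) - 9\right) + 2446\right) = \left(\frac{4244}{467} + \sqrt{\left(357 - 24\right) + 101}\right) \left(\left(-280 - 9\right) + 2446\right) = \left(\frac{4244}{467} + \sqrt{333 + 101}\right) \left(-289 + 2446\right) = \left(\frac{4244}{467} + \sqrt{434}\right) 2157 = \frac{9154308}{467} + 2157 \sqrt{434}$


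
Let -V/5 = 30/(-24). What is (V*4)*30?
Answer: 750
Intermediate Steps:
V = 25/4 (V = -150/(-24) = -150*(-1)/24 = -5*(-5/4) = 25/4 ≈ 6.2500)
(V*4)*30 = ((25/4)*4)*30 = 25*30 = 750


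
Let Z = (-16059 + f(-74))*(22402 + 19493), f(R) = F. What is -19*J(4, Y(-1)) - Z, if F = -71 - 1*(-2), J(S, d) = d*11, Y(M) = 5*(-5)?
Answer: 675687785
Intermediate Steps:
Y(M) = -25
J(S, d) = 11*d
F = -69 (F = -71 + 2 = -69)
f(R) = -69
Z = -675682560 (Z = (-16059 - 69)*(22402 + 19493) = -16128*41895 = -675682560)
-19*J(4, Y(-1)) - Z = -209*(-25) - 1*(-675682560) = -19*(-275) + 675682560 = 5225 + 675682560 = 675687785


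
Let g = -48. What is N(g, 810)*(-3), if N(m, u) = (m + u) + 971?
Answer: -5199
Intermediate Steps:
N(m, u) = 971 + m + u
N(g, 810)*(-3) = (971 - 48 + 810)*(-3) = 1733*(-3) = -5199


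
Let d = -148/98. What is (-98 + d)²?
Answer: 23775376/2401 ≈ 9902.3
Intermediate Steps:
d = -74/49 (d = -148*1/98 = -74/49 ≈ -1.5102)
(-98 + d)² = (-98 - 74/49)² = (-4876/49)² = 23775376/2401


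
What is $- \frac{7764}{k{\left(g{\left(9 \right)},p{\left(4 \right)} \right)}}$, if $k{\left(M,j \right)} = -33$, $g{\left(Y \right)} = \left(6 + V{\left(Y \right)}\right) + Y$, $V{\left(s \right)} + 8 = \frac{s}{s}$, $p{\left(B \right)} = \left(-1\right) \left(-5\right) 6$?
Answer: $\frac{2588}{11} \approx 235.27$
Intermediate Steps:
$p{\left(B \right)} = 30$ ($p{\left(B \right)} = 5 \cdot 6 = 30$)
$V{\left(s \right)} = -7$ ($V{\left(s \right)} = -8 + \frac{s}{s} = -8 + 1 = -7$)
$g{\left(Y \right)} = -1 + Y$ ($g{\left(Y \right)} = \left(6 - 7\right) + Y = -1 + Y$)
$- \frac{7764}{k{\left(g{\left(9 \right)},p{\left(4 \right)} \right)}} = - \frac{7764}{-33} = \left(-7764\right) \left(- \frac{1}{33}\right) = \frac{2588}{11}$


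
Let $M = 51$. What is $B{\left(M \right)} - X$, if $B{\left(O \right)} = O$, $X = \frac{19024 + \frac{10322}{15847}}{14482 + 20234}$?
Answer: $\frac{355844659}{7053134} \approx 50.452$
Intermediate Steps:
$X = \frac{3865175}{7053134}$ ($X = \frac{19024 + 10322 \cdot \frac{1}{15847}}{34716} = \left(19024 + \frac{794}{1219}\right) \frac{1}{34716} = \frac{23191050}{1219} \cdot \frac{1}{34716} = \frac{3865175}{7053134} \approx 0.54801$)
$B{\left(M \right)} - X = 51 - \frac{3865175}{7053134} = \frac{355844659}{7053134}$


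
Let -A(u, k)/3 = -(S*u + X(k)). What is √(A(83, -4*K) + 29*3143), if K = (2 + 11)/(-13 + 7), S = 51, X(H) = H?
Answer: 8*√1623 ≈ 322.29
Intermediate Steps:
K = -13/6 (K = 13/(-6) = 13*(-⅙) = -13/6 ≈ -2.1667)
A(u, k) = 3*k + 153*u (A(u, k) = -(-3)*(51*u + k) = -(-3)*(k + 51*u) = -3*(-k - 51*u) = 3*k + 153*u)
√(A(83, -4*K) + 29*3143) = √((3*(-4*(-13/6)) + 153*83) + 29*3143) = √((3*(26/3) + 12699) + 91147) = √((26 + 12699) + 91147) = √(12725 + 91147) = √103872 = 8*√1623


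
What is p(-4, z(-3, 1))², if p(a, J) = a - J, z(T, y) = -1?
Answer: 9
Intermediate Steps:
p(-4, z(-3, 1))² = (-4 - 1*(-1))² = (-4 + 1)² = (-3)² = 9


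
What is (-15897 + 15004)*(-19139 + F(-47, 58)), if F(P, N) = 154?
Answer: 16953605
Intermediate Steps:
(-15897 + 15004)*(-19139 + F(-47, 58)) = (-15897 + 15004)*(-19139 + 154) = -893*(-18985) = 16953605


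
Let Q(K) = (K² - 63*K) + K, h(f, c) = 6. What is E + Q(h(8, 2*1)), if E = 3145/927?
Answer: -308327/927 ≈ -332.61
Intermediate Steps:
Q(K) = K² - 62*K
E = 3145/927 (E = 3145*(1/927) = 3145/927 ≈ 3.3927)
E + Q(h(8, 2*1)) = 3145/927 + 6*(-62 + 6) = 3145/927 + 6*(-56) = 3145/927 - 336 = -308327/927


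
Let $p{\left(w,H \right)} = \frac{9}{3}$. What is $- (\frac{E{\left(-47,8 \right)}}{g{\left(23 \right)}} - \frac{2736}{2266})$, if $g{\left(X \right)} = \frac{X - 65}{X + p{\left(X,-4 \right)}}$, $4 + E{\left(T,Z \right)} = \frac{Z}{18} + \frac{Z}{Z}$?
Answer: $- \frac{80215}{214137} \approx -0.3746$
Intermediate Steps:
$p{\left(w,H \right)} = 3$ ($p{\left(w,H \right)} = 9 \cdot \frac{1}{3} = 3$)
$E{\left(T,Z \right)} = -3 + \frac{Z}{18}$ ($E{\left(T,Z \right)} = -4 + \left(\frac{Z}{18} + \frac{Z}{Z}\right) = -4 + \left(Z \frac{1}{18} + 1\right) = -4 + \left(\frac{Z}{18} + 1\right) = -4 + \left(1 + \frac{Z}{18}\right) = -3 + \frac{Z}{18}$)
$g{\left(X \right)} = \frac{-65 + X}{3 + X}$ ($g{\left(X \right)} = \frac{X - 65}{X + 3} = \frac{-65 + X}{3 + X}$)
$- (\frac{E{\left(-47,8 \right)}}{g{\left(23 \right)}} - \frac{2736}{2266}) = - (\frac{-3 + \frac{1}{18} \cdot 8}{\frac{1}{3 + 23} \left(-65 + 23\right)} - \frac{2736}{2266}) = - (\frac{-3 + \frac{4}{9}}{\frac{1}{26} \left(-42\right)} - \frac{1368}{1133}) = - (- \frac{23}{9 \cdot \frac{1}{26} \left(-42\right)} - \frac{1368}{1133}) = - (- \frac{23}{9 \left(- \frac{21}{13}\right)} - \frac{1368}{1133}) = - (\left(- \frac{23}{9}\right) \left(- \frac{13}{21}\right) - \frac{1368}{1133}) = - (\frac{299}{189} - \frac{1368}{1133}) = \left(-1\right) \frac{80215}{214137} = - \frac{80215}{214137}$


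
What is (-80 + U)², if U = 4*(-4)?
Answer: 9216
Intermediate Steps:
U = -16
(-80 + U)² = (-80 - 16)² = (-96)² = 9216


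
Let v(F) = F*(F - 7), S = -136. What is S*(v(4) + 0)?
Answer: 1632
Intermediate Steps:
v(F) = F*(-7 + F)
S*(v(4) + 0) = -136*(4*(-7 + 4) + 0) = -136*(4*(-3) + 0) = -136*(-12 + 0) = -136*(-12) = 1632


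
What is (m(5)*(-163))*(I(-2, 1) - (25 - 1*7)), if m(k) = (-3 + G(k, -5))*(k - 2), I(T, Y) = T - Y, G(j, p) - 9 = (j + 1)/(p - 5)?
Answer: 277263/5 ≈ 55453.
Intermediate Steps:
G(j, p) = 9 + (1 + j)/(-5 + p) (G(j, p) = 9 + (j + 1)/(p - 5) = 9 + (1 + j)/(-5 + p))
m(k) = (-2 + k)*(59/10 - k/10) (m(k) = (-3 + (-44 + k + 9*(-5))/(-5 - 5))*(k - 2) = (-3 + (-44 + k - 45)/(-10))*(-2 + k) = (-3 - (-89 + k)/10)*(-2 + k) = (-3 + (89/10 - k/10))*(-2 + k) = (59/10 - k/10)*(-2 + k) = (-2 + k)*(59/10 - k/10))
(m(5)*(-163))*(I(-2, 1) - (25 - 1*7)) = ((-59/5 - ⅒*5² + (61/10)*5)*(-163))*((-2 - 1*1) - (25 - 1*7)) = ((-59/5 - ⅒*25 + 61/2)*(-163))*((-2 - 1) - (25 - 7)) = ((-59/5 - 5/2 + 61/2)*(-163))*(-3 - 1*18) = ((81/5)*(-163))*(-3 - 18) = -13203/5*(-21) = 277263/5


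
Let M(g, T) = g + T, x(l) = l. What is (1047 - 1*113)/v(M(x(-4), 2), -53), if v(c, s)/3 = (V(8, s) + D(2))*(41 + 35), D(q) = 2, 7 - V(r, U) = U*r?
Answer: 467/49362 ≈ 0.0094607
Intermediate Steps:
V(r, U) = 7 - U*r
M(g, T) = T + g
v(c, s) = 2052 - 1824*s (v(c, s) = 3*(((7 - 1*s*8) + 2)*(41 + 35)) = 3*(((7 - 8*s) + 2)*76) = 3*((9 - 8*s)*76) = 3*(684 - 608*s) = 2052 - 1824*s)
(1047 - 1*113)/v(M(x(-4), 2), -53) = (1047 - 1*113)/(2052 - 1824*(-53)) = (1047 - 113)/(2052 + 96672) = 934/98724 = 934*(1/98724) = 467/49362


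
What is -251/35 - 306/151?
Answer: -48611/5285 ≈ -9.1979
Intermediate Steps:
-251/35 - 306/151 = -48611/5285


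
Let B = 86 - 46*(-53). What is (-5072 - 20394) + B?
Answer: -22942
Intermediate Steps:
B = 2524 (B = 86 + 2438 = 2524)
(-5072 - 20394) + B = (-5072 - 20394) + 2524 = -25466 + 2524 = -22942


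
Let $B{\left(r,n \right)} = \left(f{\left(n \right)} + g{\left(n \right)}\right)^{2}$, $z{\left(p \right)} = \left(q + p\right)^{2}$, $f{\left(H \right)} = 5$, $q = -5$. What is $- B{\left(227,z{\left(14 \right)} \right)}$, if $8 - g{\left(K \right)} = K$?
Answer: $-4624$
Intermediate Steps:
$g{\left(K \right)} = 8 - K$
$z{\left(p \right)} = \left(-5 + p\right)^{2}$
$B{\left(r,n \right)} = \left(13 - n\right)^{2}$ ($B{\left(r,n \right)} = \left(5 - \left(-8 + n\right)\right)^{2} = \left(13 - n\right)^{2}$)
$- B{\left(227,z{\left(14 \right)} \right)} = - \left(-13 + \left(-5 + 14\right)^{2}\right)^{2} = - \left(-13 + 9^{2}\right)^{2} = - \left(-13 + 81\right)^{2} = - 68^{2} = \left(-1\right) 4624 = -4624$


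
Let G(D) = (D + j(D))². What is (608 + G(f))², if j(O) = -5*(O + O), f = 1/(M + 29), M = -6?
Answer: 103499254369/279841 ≈ 3.6985e+5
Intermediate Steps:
f = 1/23 (f = 1/(-6 + 29) = 1/23 ≈ 0.043478)
j(O) = -10*O
G(D) = 81*D² (G(D) = (D - 10*D)² = (-9*D)² = 81*D²)
(608 + G(f))² = (608 + 81*(1/23)²)² = (608 + 81*(1/529))² = (608 + 81/529)² = (321713/529)² = 103499254369/279841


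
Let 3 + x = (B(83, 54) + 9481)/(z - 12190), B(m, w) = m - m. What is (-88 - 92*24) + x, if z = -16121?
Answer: -65096470/28311 ≈ -2299.3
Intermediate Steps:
B(m, w) = 0
x = -94414/28311 (x = -3 + (0 + 9481)/(-16121 - 12190) = -3 + 9481/(-28311) = -3 + 9481*(-1/28311) = -3 - 9481/28311 = -94414/28311 ≈ -3.3349)
(-88 - 92*24) + x = (-88 - 92*24) - 94414/28311 = (-88 - 2208) - 94414/28311 = -2296 - 94414/28311 = -65096470/28311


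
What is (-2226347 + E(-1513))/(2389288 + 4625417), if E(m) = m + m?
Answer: -2229373/7014705 ≈ -0.31781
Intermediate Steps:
E(m) = 2*m
(-2226347 + E(-1513))/(2389288 + 4625417) = (-2226347 + 2*(-1513))/(2389288 + 4625417) = (-2226347 - 3026)/7014705 = -2229373*1/7014705 = -2229373/7014705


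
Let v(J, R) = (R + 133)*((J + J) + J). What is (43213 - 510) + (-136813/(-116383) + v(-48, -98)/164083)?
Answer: 815498496922826/19096471789 ≈ 42704.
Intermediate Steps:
v(J, R) = 3*J*(133 + R) (v(J, R) = (133 + R)*(2*J + J) = (133 + R)*(3*J) = 3*J*(133 + R))
(43213 - 510) + (-136813/(-116383) + v(-48, -98)/164083) = (43213 - 510) + (-136813/(-116383) + (3*(-48)*(133 - 98))/164083) = 42703 + (-136813*(-1/116383) + (3*(-48)*35)*(1/164083)) = 42703 + (136813/116383 - 5040*1/164083) = 42703 + (136813/116383 - 5040/164083) = 42703 + 21862117159/19096471789 = 815498496922826/19096471789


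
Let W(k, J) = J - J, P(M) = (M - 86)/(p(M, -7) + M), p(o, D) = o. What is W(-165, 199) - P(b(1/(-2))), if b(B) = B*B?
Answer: 343/2 ≈ 171.50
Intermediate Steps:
b(B) = B²
P(M) = (-86 + M)/(2*M) (P(M) = (M - 86)/(M + M) = (-86 + M)/((2*M)) = (-86 + M)*(1/(2*M)) = (-86 + M)/(2*M))
W(k, J) = 0
W(-165, 199) - P(b(1/(-2))) = 0 - (-86 + (1/(-2))²)/(2*((1/(-2))²)) = 0 - (-86 + (-½)²)/(2*((-½)²)) = 0 - (-86 + ¼)/(2*¼) = 0 - 4*(-343)/(2*4) = 0 - 1*(-343/2) = 0 + 343/2 = 343/2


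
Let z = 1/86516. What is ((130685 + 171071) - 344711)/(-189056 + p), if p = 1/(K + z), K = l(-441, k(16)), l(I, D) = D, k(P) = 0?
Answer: 8591/20508 ≈ 0.41891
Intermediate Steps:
K = 0
z = 1/86516 ≈ 1.1559e-5
p = 86516 (p = 1/(0 + 1/86516) = 1/(1/86516) = 86516)
((130685 + 171071) - 344711)/(-189056 + p) = ((130685 + 171071) - 344711)/(-189056 + 86516) = (301756 - 344711)/(-102540) = -42955*(-1/102540) = 8591/20508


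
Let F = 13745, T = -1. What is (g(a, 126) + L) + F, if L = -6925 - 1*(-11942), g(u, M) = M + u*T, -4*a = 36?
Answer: 18897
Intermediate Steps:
a = -9 (a = -¼*36 = -9)
g(u, M) = M - u (g(u, M) = M + u*(-1) = M - u)
L = 5017 (L = -6925 + 11942 = 5017)
(g(a, 126) + L) + F = ((126 - 1*(-9)) + 5017) + 13745 = ((126 + 9) + 5017) + 13745 = (135 + 5017) + 13745 = 5152 + 13745 = 18897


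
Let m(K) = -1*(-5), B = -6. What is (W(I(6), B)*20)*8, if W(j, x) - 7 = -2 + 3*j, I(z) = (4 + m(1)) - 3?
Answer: 3680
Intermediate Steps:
m(K) = 5
I(z) = 6 (I(z) = (4 + 5) - 3 = 9 - 3 = 6)
W(j, x) = 5 + 3*j (W(j, x) = 7 + (-2 + 3*j) = 5 + 3*j)
(W(I(6), B)*20)*8 = ((5 + 3*6)*20)*8 = ((5 + 18)*20)*8 = (23*20)*8 = 460*8 = 3680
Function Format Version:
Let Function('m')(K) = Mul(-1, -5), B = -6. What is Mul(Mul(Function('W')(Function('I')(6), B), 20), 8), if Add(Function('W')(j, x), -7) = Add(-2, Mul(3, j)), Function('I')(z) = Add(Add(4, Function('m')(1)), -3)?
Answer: 3680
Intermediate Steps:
Function('m')(K) = 5
Function('I')(z) = 6 (Function('I')(z) = Add(Add(4, 5), -3) = Add(9, -3) = 6)
Function('W')(j, x) = Add(5, Mul(3, j)) (Function('W')(j, x) = Add(7, Add(-2, Mul(3, j))) = Add(5, Mul(3, j)))
Mul(Mul(Function('W')(Function('I')(6), B), 20), 8) = Mul(Mul(Add(5, Mul(3, 6)), 20), 8) = Mul(Mul(Add(5, 18), 20), 8) = Mul(Mul(23, 20), 8) = Mul(460, 8) = 3680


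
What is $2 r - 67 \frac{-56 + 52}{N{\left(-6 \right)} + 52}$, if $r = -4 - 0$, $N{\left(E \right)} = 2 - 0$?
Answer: $- \frac{82}{27} \approx -3.037$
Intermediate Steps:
$N{\left(E \right)} = 2$ ($N{\left(E \right)} = 2 + 0 = 2$)
$r = -4$ ($r = -4 + 0 = -4$)
$2 r - 67 \frac{-56 + 52}{N{\left(-6 \right)} + 52} = 2 \left(-4\right) - 67 \frac{-56 + 52}{2 + 52} = -8 - 67 \left(- \frac{4}{54}\right) = -8 - 67 \left(\left(-4\right) \frac{1}{54}\right) = -8 - - \frac{134}{27} = -8 + \frac{134}{27} = - \frac{82}{27}$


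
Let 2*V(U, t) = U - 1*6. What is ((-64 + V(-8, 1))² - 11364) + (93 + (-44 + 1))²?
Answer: -3823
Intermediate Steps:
V(U, t) = -3 + U/2 (V(U, t) = (U - 1*6)/2 = (U - 6)/2 = (-6 + U)/2 = -3 + U/2)
((-64 + V(-8, 1))² - 11364) + (93 + (-44 + 1))² = ((-64 + (-3 + (½)*(-8)))² - 11364) + (93 + (-44 + 1))² = ((-64 + (-3 - 4))² - 11364) + (93 - 43)² = ((-64 - 7)² - 11364) + 50² = ((-71)² - 11364) + 2500 = (5041 - 11364) + 2500 = -6323 + 2500 = -3823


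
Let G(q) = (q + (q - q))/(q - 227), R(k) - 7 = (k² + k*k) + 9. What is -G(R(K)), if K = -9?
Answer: 178/49 ≈ 3.6327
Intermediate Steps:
R(k) = 16 + 2*k² (R(k) = 7 + ((k² + k*k) + 9) = 7 + ((k² + k²) + 9) = 7 + (2*k² + 9) = 7 + (9 + 2*k²) = 16 + 2*k²)
G(q) = q/(-227 + q) (G(q) = (q + 0)/(-227 + q) = q/(-227 + q))
-G(R(K)) = -(16 + 2*(-9)²)/(-227 + (16 + 2*(-9)²)) = -(16 + 2*81)/(-227 + (16 + 2*81)) = -(16 + 162)/(-227 + (16 + 162)) = -178/(-227 + 178) = -178/(-49) = -178*(-1)/49 = -1*(-178/49) = 178/49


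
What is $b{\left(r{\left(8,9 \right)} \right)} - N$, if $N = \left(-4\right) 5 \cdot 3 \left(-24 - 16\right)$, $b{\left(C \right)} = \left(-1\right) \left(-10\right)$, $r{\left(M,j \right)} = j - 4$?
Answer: $-2390$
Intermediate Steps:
$r{\left(M,j \right)} = -4 + j$ ($r{\left(M,j \right)} = j - 4 = -4 + j$)
$b{\left(C \right)} = 10$
$N = 2400$ ($N = \left(-20\right) 3 \left(-40\right) = \left(-60\right) \left(-40\right) = 2400$)
$b{\left(r{\left(8,9 \right)} \right)} - N = 10 - 2400 = -2390$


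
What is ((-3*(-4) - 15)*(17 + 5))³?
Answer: -287496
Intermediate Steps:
((-3*(-4) - 15)*(17 + 5))³ = ((12 - 15)*22)³ = (-3*22)³ = (-66)³ = -287496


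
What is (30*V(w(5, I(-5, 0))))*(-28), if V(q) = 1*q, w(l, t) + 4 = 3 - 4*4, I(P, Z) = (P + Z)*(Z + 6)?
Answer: 14280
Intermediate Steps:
I(P, Z) = (6 + Z)*(P + Z) (I(P, Z) = (P + Z)*(6 + Z) = (6 + Z)*(P + Z))
w(l, t) = -17 (w(l, t) = -4 + (3 - 4*4) = -4 + (3 - 16) = -4 - 13 = -17)
V(q) = q
(30*V(w(5, I(-5, 0))))*(-28) = (30*(-17))*(-28) = -510*(-28) = 14280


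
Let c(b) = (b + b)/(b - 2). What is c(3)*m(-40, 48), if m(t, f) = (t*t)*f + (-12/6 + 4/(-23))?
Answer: 10598100/23 ≈ 4.6079e+5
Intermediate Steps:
m(t, f) = -50/23 + f*t² (m(t, f) = t²*f + (-12*⅙ + 4*(-1/23)) = f*t² + (-2 - 4/23) = f*t² - 50/23 = -50/23 + f*t²)
c(b) = 2*b/(-2 + b) (c(b) = (2*b)/(-2 + b) = 2*b/(-2 + b))
c(3)*m(-40, 48) = (2*3/(-2 + 3))*(-50/23 + 48*(-40)²) = (2*3/1)*(-50/23 + 48*1600) = (2*3*1)*(-50/23 + 76800) = 6*(1766350/23) = 10598100/23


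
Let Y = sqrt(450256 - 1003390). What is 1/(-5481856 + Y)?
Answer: -2740928/15025372878935 - I*sqrt(553134)/30050745757870 ≈ -1.8242e-7 - 2.4749e-11*I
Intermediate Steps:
Y = I*sqrt(553134) (Y = sqrt(-553134) = I*sqrt(553134) ≈ 743.73*I)
1/(-5481856 + Y) = 1/(-5481856 + I*sqrt(553134))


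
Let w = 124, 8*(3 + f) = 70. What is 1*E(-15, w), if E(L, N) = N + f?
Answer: 519/4 ≈ 129.75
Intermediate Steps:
f = 23/4 (f = -3 + (⅛)*70 = -3 + 35/4 = 23/4 ≈ 5.7500)
E(L, N) = 23/4 + N (E(L, N) = N + 23/4 = 23/4 + N)
1*E(-15, w) = 1*(23/4 + 124) = 1*(519/4) = 519/4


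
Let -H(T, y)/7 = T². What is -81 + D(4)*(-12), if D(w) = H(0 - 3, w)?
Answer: 675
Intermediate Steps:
H(T, y) = -7*T²
D(w) = -63 (D(w) = -7*(0 - 3)² = -7*(-3)² = -7*9 = -63)
-81 + D(4)*(-12) = -81 - 63*(-12) = -81 + 756 = 675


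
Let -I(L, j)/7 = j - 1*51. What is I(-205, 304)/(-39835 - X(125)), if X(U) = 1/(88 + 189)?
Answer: 3047/68536 ≈ 0.044458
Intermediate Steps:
I(L, j) = 357 - 7*j (I(L, j) = -7*(j - 1*51) = -7*(j - 51) = -7*(-51 + j) = 357 - 7*j)
X(U) = 1/277
I(-205, 304)/(-39835 - X(125)) = (357 - 7*304)/(-39835 - 1*1/277) = (357 - 2128)/(-39835 - 1/277) = -1771/(-11034296/277) = -1771*(-277/11034296) = 3047/68536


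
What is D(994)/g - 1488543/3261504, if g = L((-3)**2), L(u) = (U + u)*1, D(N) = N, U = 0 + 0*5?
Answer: 1076179363/9784512 ≈ 109.99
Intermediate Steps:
U = 0 (U = 0 + 0 = 0)
L(u) = u (L(u) = (0 + u)*1 = u*1 = u)
g = 9 (g = (-3)**2 = 9)
D(994)/g - 1488543/3261504 = 994/9 - 1488543/3261504 = 994*(1/9) - 1488543*1/3261504 = 994/9 - 496181/1087168 = 1076179363/9784512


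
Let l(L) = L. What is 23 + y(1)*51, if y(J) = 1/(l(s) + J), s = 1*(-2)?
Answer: -28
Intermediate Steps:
s = -2
y(J) = 1/(-2 + J)
23 + y(1)*51 = 23 + 51/(-2 + 1) = 23 + 51/(-1) = 23 - 1*51 = 23 - 51 = -28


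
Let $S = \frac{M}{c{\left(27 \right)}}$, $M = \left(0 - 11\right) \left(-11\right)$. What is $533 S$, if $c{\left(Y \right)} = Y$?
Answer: $\frac{64493}{27} \approx 2388.6$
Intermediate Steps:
$M = 121$ ($M = \left(-11\right) \left(-11\right) = 121$)
$S = \frac{121}{27} \approx 4.4815$
$533 S = 533 \cdot \frac{121}{27} = \frac{64493}{27}$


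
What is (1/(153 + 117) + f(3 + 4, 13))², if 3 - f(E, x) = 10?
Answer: 3568321/72900 ≈ 48.948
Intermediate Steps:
f(E, x) = -7 (f(E, x) = 3 - 1*10 = 3 - 10 = -7)
(1/(153 + 117) + f(3 + 4, 13))² = (1/(153 + 117) - 7)² = (1/270 - 7)² = (-1889/270)² = 3568321/72900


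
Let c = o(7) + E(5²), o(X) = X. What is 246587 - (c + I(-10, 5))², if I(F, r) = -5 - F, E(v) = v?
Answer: 245218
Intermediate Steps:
c = 32 (c = 7 + 5² = 7 + 25 = 32)
246587 - (c + I(-10, 5))² = 246587 - (32 + (-5 - 1*(-10)))² = 246587 - (32 + (-5 + 10))² = 246587 - (32 + 5)² = 246587 - 1*37² = 246587 - 1*1369 = 246587 - 1369 = 245218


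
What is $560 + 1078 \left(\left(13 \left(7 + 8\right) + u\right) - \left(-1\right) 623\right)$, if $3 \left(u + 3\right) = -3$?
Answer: $878052$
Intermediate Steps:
$u = -4$ ($u = -3 + \frac{1}{3} \left(-3\right) = -3 - 1 = -4$)
$560 + 1078 \left(\left(13 \left(7 + 8\right) + u\right) - \left(-1\right) 623\right) = 560 + 1078 \left(\left(13 \left(7 + 8\right) - 4\right) - \left(-1\right) 623\right) = 560 + 1078 \left(\left(13 \cdot 15 - 4\right) - -623\right) = 560 + 1078 \left(\left(195 - 4\right) + 623\right) = 560 + 1078 \left(191 + 623\right) = 560 + 1078 \cdot 814 = 560 + 877492 = 878052$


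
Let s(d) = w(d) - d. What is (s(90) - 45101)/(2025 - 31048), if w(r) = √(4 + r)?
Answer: 45191/29023 - √94/29023 ≈ 1.5567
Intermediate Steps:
s(d) = √(4 + d) - d
(s(90) - 45101)/(2025 - 31048) = ((√(4 + 90) - 1*90) - 45101)/(2025 - 31048) = ((√94 - 90) - 45101)/(-29023) = ((-90 + √94) - 45101)*(-1/29023) = (-45191 + √94)*(-1/29023) = 45191/29023 - √94/29023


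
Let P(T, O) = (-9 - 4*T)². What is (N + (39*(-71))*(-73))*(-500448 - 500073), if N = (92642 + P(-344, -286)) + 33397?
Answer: -2198009566665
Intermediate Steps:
N = 1994728 (N = (92642 + (9 + 4*(-344))²) + 33397 = (92642 + (9 - 1376)²) + 33397 = (92642 + (-1367)²) + 33397 = (92642 + 1868689) + 33397 = 1961331 + 33397 = 1994728)
(N + (39*(-71))*(-73))*(-500448 - 500073) = (1994728 + (39*(-71))*(-73))*(-500448 - 500073) = (1994728 - 2769*(-73))*(-1000521) = (1994728 + 202137)*(-1000521) = 2196865*(-1000521) = -2198009566665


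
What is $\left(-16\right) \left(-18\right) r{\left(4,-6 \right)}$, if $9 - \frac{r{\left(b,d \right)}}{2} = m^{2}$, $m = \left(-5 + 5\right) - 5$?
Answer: $-9216$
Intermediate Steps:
$m = -5$ ($m = 0 - 5 = -5$)
$r{\left(b,d \right)} = -32$ ($r{\left(b,d \right)} = 18 - 2 \left(-5\right)^{2} = 18 - 50 = -32$)
$\left(-16\right) \left(-18\right) r{\left(4,-6 \right)} = \left(-16\right) \left(-18\right) \left(-32\right) = 288 \left(-32\right) = -9216$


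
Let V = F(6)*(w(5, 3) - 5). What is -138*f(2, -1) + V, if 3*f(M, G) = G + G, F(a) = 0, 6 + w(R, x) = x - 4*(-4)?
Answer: 92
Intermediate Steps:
w(R, x) = 10 + x (w(R, x) = -6 + (x - 4*(-4)) = -6 + (x + 16) = -6 + (16 + x) = 10 + x)
f(M, G) = 2*G/3 (f(M, G) = (G + G)/3 = (2*G)/3 = 2*G/3)
V = 0 (V = 0*((10 + 3) - 5) = 0*(13 - 5) = 0*8 = 0)
-138*f(2, -1) + V = -92*(-1) + 0 = -138*(-⅔) + 0 = 92 + 0 = 92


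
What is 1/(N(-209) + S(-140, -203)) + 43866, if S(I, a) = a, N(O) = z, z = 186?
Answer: 745721/17 ≈ 43866.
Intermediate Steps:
N(O) = 186
1/(N(-209) + S(-140, -203)) + 43866 = 1/(186 - 203) + 43866 = 1/(-17) + 43866 = -1/17 + 43866 = 745721/17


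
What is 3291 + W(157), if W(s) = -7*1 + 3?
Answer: 3287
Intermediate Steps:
W(s) = -4 (W(s) = -7 + 3 = -4)
3291 + W(157) = 3291 - 4 = 3287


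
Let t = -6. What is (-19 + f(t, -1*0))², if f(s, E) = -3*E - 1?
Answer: 400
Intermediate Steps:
f(s, E) = -1 - 3*E
(-19 + f(t, -1*0))² = (-19 + (-1 - (-3)*0))² = (-19 + (-1 - 3*0))² = (-19 + (-1 + 0))² = (-19 - 1)² = (-20)² = 400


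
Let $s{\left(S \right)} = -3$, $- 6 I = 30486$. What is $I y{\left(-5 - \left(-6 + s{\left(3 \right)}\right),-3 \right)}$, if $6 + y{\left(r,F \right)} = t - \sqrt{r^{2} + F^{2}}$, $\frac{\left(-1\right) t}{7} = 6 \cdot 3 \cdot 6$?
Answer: $3897127$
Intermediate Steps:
$I = -5081$ ($I = \left(- \frac{1}{6}\right) 30486 = -5081$)
$t = -756$ ($t = - 7 \cdot 6 \cdot 3 \cdot 6 = - 7 \cdot 18 \cdot 6 = \left(-7\right) 108 = -756$)
$y{\left(r,F \right)} = -762 - \sqrt{F^{2} + r^{2}}$ ($y{\left(r,F \right)} = -6 - \left(756 + \sqrt{r^{2} + F^{2}}\right) = -6 - \left(756 + \sqrt{F^{2} + r^{2}}\right) = -762 - \sqrt{F^{2} + r^{2}}$)
$I y{\left(-5 - \left(-6 + s{\left(3 \right)}\right),-3 \right)} = - 5081 \left(-762 - \sqrt{\left(-3\right)^{2} + \left(-5 + \left(6 - -3\right)\right)^{2}}\right) = - 5081 \left(-762 - \sqrt{9 + \left(-5 + \left(6 + 3\right)\right)^{2}}\right) = - 5081 \left(-762 - \sqrt{9 + \left(-5 + 9\right)^{2}}\right) = - 5081 \left(-762 - \sqrt{9 + 4^{2}}\right) = - 5081 \left(-762 - \sqrt{9 + 16}\right) = - 5081 \left(-762 - \sqrt{25}\right) = - 5081 \left(-762 - 5\right) = \left(-5081\right) \left(-767\right) = 3897127$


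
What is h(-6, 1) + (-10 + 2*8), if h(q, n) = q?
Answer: 0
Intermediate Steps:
h(-6, 1) + (-10 + 2*8) = -6 + (-10 + 2*8) = -6 + (-10 + 16) = -6 + 6 = 0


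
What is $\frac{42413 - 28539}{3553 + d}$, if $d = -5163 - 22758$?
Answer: $- \frac{6937}{12184} \approx -0.56935$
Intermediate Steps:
$d = -27921$ ($d = -5163 - 22758 = -27921$)
$\frac{42413 - 28539}{3553 + d} = \frac{42413 - 28539}{3553 - 27921} = \frac{13874}{-24368} = 13874 \left(- \frac{1}{24368}\right) = - \frac{6937}{12184}$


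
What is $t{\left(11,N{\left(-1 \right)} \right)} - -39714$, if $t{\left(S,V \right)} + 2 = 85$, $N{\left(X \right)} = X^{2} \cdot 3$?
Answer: $39797$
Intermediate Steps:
$N{\left(X \right)} = 3 X^{2}$
$t{\left(S,V \right)} = 83$ ($t{\left(S,V \right)} = -2 + 85 = 83$)
$t{\left(11,N{\left(-1 \right)} \right)} - -39714 = 83 - -39714 = 83 + 39714 = 39797$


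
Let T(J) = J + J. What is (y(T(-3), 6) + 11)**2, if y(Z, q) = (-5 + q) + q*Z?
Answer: 576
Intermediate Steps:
T(J) = 2*J
y(Z, q) = -5 + q + Z*q (y(Z, q) = (-5 + q) + Z*q = -5 + q + Z*q)
(y(T(-3), 6) + 11)**2 = ((-5 + 6 + (2*(-3))*6) + 11)**2 = ((-5 + 6 - 6*6) + 11)**2 = ((-5 + 6 - 36) + 11)**2 = (-35 + 11)**2 = (-24)**2 = 576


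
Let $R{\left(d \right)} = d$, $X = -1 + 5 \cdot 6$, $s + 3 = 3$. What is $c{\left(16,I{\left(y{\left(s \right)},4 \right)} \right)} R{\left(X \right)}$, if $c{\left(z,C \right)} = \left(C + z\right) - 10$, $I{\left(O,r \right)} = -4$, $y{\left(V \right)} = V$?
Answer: $58$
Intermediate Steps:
$s = 0$ ($s = -3 + 3 = 0$)
$c{\left(z,C \right)} = -10 + C + z$
$X = 29$ ($X = -1 + 30 = 29$)
$c{\left(16,I{\left(y{\left(s \right)},4 \right)} \right)} R{\left(X \right)} = \left(-10 - 4 + 16\right) 29 = 2 \cdot 29 = 58$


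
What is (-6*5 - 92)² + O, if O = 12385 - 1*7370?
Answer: 19899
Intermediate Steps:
O = 5015 (O = 12385 - 7370 = 5015)
(-6*5 - 92)² + O = (-6*5 - 92)² + 5015 = (-30 - 92)² + 5015 = (-122)² + 5015 = 14884 + 5015 = 19899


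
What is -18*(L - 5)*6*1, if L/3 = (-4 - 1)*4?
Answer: 7020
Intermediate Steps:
L = -60 (L = 3*((-4 - 1)*4) = 3*(-5*4) = 3*(-20) = -60)
-18*(L - 5)*6*1 = -18*(-60 - 5)*6*1 = -(-1170)*6*1 = -18*(-390)*1 = 7020*1 = 7020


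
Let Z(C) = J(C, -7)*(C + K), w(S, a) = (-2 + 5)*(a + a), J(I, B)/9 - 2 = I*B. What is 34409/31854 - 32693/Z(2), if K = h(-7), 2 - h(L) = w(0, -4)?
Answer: 190909273/16054416 ≈ 11.891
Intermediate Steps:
J(I, B) = 18 + 9*B*I (J(I, B) = 18 + 9*(I*B) = 18 + 9*(B*I) = 18 + 9*B*I)
w(S, a) = 6*a (w(S, a) = 3*(2*a) = 6*a)
h(L) = 26 (h(L) = 2 - 6*(-4) = 2 - 1*(-24) = 2 + 24 = 26)
K = 26
Z(C) = (18 - 63*C)*(26 + C) (Z(C) = (18 + 9*(-7)*C)*(C + 26) = (18 - 63*C)*(26 + C))
34409/31854 - 32693/Z(2) = 34409/31854 - 32693/(468 - 1620*2 - 63*2²) = 34409*(1/31854) - 32693/(468 - 3240 - 63*4) = 34409/31854 - 32693/(468 - 3240 - 252) = 34409/31854 - 32693/(-3024) = 34409/31854 - 32693*(-1/3024) = 34409/31854 + 32693/3024 = 190909273/16054416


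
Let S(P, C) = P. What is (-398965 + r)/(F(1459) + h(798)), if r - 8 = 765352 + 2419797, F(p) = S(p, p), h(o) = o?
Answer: 2786192/2257 ≈ 1234.5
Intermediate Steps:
F(p) = p
r = 3185157 (r = 8 + (765352 + 2419797) = 8 + 3185149 = 3185157)
(-398965 + r)/(F(1459) + h(798)) = (-398965 + 3185157)/(1459 + 798) = 2786192/2257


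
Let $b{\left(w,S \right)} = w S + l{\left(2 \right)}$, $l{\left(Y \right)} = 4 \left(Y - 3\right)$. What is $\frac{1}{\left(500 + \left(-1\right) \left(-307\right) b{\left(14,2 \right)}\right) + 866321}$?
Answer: $\frac{1}{874189} \approx 1.1439 \cdot 10^{-6}$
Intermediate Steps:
$l{\left(Y \right)} = -12 + 4 Y$ ($l{\left(Y \right)} = 4 \left(-3 + Y\right) = -12 + 4 Y$)
$b{\left(w,S \right)} = -4 + S w$ ($b{\left(w,S \right)} = w S + \left(-12 + 4 \cdot 2\right) = S w + \left(-12 + 8\right) = S w - 4 = -4 + S w$)
$\frac{1}{\left(500 + \left(-1\right) \left(-307\right) b{\left(14,2 \right)}\right) + 866321} = \frac{1}{\left(500 + \left(-1\right) \left(-307\right) \left(-4 + 2 \cdot 14\right)\right) + 866321} = \frac{1}{\left(500 + 307 \left(-4 + 28\right)\right) + 866321} = \frac{1}{\left(500 + 307 \cdot 24\right) + 866321} = \frac{1}{\left(500 + 7368\right) + 866321} = \frac{1}{7868 + 866321} = \frac{1}{874189}$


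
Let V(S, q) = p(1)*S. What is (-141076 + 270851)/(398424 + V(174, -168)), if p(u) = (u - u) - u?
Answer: 5191/15930 ≈ 0.32586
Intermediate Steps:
p(u) = -u (p(u) = 0 - u = -u)
V(S, q) = -S (V(S, q) = (-1*1)*S = -S)
(-141076 + 270851)/(398424 + V(174, -168)) = (-141076 + 270851)/(398424 - 1*174) = 129775/(398424 - 174) = 129775/398250 = 129775*(1/398250) = 5191/15930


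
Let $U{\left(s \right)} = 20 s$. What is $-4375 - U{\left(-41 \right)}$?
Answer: $-3555$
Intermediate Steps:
$-4375 - U{\left(-41 \right)} = -4375 - 20 \left(-41\right) = -4375 - -820 = -4375 + 820 = -3555$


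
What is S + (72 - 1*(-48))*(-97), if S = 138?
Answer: -11502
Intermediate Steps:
S + (72 - 1*(-48))*(-97) = 138 + (72 - 1*(-48))*(-97) = 138 + (72 + 48)*(-97) = 138 + 120*(-97) = 138 - 11640 = -11502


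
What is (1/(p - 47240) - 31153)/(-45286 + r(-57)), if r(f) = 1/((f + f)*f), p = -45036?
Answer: 9339816570021/13576956684926 ≈ 0.68792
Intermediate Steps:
r(f) = 1/(2*f²) (r(f) = 1/(((2*f))*f) = (1/(2*f))/f = 1/(2*f²))
(1/(p - 47240) - 31153)/(-45286 + r(-57)) = (1/(-45036 - 47240) - 31153)/(-45286 + (½)/(-57)²) = (1/(-92276) - 31153)/(-45286 + (½)*(1/3249)) = (-1/92276 - 31153)/(-45286 + 1/6498) = -2874674229/(92276*(-294268427/6498)) = -2874674229/92276*(-6498/294268427) = 9339816570021/13576956684926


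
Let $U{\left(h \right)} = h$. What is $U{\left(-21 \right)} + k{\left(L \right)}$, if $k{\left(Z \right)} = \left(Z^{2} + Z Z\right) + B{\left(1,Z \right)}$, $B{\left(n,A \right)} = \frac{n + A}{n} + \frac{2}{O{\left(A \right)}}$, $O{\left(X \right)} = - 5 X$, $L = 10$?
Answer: $\frac{4749}{25} \approx 189.96$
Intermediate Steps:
$B{\left(n,A \right)} = - \frac{2}{5 A} + \frac{A + n}{n}$ ($B{\left(n,A \right)} = \frac{n + A}{n} + \frac{2}{\left(-5\right) A} = \frac{A + n}{n} + 2 \left(- \frac{1}{5 A}\right) = \frac{A + n}{n} - \frac{2}{5 A} = - \frac{2}{5 A} + \frac{A + n}{n}$)
$k{\left(Z \right)} = 1 + Z + 2 Z^{2} - \frac{2}{5 Z}$ ($k{\left(Z \right)} = \left(Z^{2} + Z Z\right) + \left(1 - \frac{2}{5 Z} + \frac{Z}{1}\right) = \left(Z^{2} + Z^{2}\right) + \left(1 - \frac{2}{5 Z} + Z 1\right) = 2 Z^{2} + \left(1 - \frac{2}{5 Z} + Z\right) = 2 Z^{2} + \left(1 + Z - \frac{2}{5 Z}\right) = 1 + Z + 2 Z^{2} - \frac{2}{5 Z}$)
$U{\left(-21 \right)} + k{\left(L \right)} = -21 + \left(1 + 10 + 2 \cdot 10^{2} - \frac{2}{5 \cdot 10}\right) = -21 + \left(1 + 10 + 2 \cdot 100 - \frac{1}{25}\right) = -21 + \left(1 + 10 + 200 - \frac{1}{25}\right) = -21 + \frac{5274}{25} = \frac{4749}{25}$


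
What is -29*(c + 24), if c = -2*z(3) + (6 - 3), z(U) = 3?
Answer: -609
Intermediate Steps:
c = -3 (c = -2*3 + (6 - 3) = -6 + 3 = -3)
-29*(c + 24) = -29*(-3 + 24) = -29*21 = -609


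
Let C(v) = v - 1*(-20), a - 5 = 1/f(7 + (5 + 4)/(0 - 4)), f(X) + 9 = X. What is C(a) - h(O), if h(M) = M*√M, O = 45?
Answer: 421/17 - 135*√5 ≈ -277.10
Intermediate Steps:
f(X) = -9 + X
a = 81/17 (a = 5 + 1/(-9 + (7 + (5 + 4)/(0 - 4))) = 5 + 1/(-9 + (7 + 9/(-4))) = 5 + 1/(-9 + (7 + 9*(-¼))) = 5 + 1/(-9 + (7 - 9/4)) = 5 + 1/(-9 + 19/4) = 5 + 1/(-17/4) = 5 - 4/17 = 81/17 ≈ 4.7647)
h(M) = M^(3/2)
C(v) = 20 + v (C(v) = v + 20 = 20 + v)
C(a) - h(O) = (20 + 81/17) - 45^(3/2) = 421/17 - 135*√5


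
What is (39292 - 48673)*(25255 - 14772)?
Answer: -98341023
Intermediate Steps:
(39292 - 48673)*(25255 - 14772) = -9381*10483 = -98341023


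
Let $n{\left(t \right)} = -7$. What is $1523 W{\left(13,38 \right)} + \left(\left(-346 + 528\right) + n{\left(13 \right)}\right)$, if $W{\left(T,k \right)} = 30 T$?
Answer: $594145$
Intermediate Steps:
$1523 W{\left(13,38 \right)} + \left(\left(-346 + 528\right) + n{\left(13 \right)}\right) = 1523 \cdot 30 \cdot 13 + \left(\left(-346 + 528\right) - 7\right) = 1523 \cdot 390 + \left(182 - 7\right) = 593970 + 175 = 594145$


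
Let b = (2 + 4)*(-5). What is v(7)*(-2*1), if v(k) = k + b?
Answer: 46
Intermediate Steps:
b = -30 (b = 6*(-5) = -30)
v(k) = -30 + k (v(k) = k - 30 = -30 + k)
v(7)*(-2*1) = (-30 + 7)*(-2*1) = -23*(-2) = 46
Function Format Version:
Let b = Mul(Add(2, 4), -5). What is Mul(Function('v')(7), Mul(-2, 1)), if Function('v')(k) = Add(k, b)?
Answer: 46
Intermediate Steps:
b = -30 (b = Mul(6, -5) = -30)
Function('v')(k) = Add(-30, k) (Function('v')(k) = Add(k, -30) = Add(-30, k))
Mul(Function('v')(7), Mul(-2, 1)) = Mul(Add(-30, 7), Mul(-2, 1)) = Mul(-23, -2) = 46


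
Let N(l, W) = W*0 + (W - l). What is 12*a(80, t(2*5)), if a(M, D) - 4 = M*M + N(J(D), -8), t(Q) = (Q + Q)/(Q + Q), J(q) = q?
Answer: 76740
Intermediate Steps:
N(l, W) = W - l (N(l, W) = 0 + (W - l) = W - l)
t(Q) = 1 (t(Q) = (2*Q)/((2*Q)) = (2*Q)*(1/(2*Q)) = 1)
a(M, D) = -4 + M² - D (a(M, D) = 4 + (M*M + (-8 - D)) = 4 + (M² + (-8 - D)) = 4 + (-8 + M² - D) = -4 + M² - D)
12*a(80, t(2*5)) = 12*(-4 + 80² - 1*1) = 12*(-4 + 6400 - 1) = 12*6395 = 76740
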